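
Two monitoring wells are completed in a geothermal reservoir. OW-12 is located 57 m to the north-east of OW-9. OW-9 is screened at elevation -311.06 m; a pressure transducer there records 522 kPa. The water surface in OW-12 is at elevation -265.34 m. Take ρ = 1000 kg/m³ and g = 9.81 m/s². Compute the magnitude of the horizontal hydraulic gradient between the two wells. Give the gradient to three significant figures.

Pressure head at OW-9: ψ = P/(ρg) = 522×1000 / (1000 × 9.81) = 53.21 m.
Total head at OW-9: h = z + ψ = -311.06 + 53.21 = -257.85 m.
Total head at OW-12: h = -265.34 m (water level in the piezometer is the total head).
Head difference: h(OW-9) − h(OW-12) = -257.85 − (-265.34) = 7.49 m.
Hydraulic gradient: i = |Δh| / L = 7.49 / 57 = 0.131.

i ≈ 0.131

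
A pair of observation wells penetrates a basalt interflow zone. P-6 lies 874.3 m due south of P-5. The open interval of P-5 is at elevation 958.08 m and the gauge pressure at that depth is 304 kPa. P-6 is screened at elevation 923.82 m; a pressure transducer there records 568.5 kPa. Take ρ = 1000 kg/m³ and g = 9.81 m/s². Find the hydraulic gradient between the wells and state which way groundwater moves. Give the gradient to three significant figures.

i ≈ 0.00835; groundwater flows toward the south

Pressure head at P-5: ψ = P/(ρg) = 304×1000 / (1000 × 9.81) = 30.99 m.
Total head at P-5: h = z + ψ = 958.08 + 30.99 = 989.07 m.
Pressure head at P-6: ψ = P/(ρg) = 568.5×1000 / (1000 × 9.81) = 57.95 m.
Total head at P-6: h = z + ψ = 923.82 + 57.95 = 981.77 m.
Head difference: h(P-5) − h(P-6) = 989.07 − 981.77 = 7.30 m.
Hydraulic gradient: i = |Δh| / L = 7.30 / 874.3 = 0.00835.
Flow is from higher to lower head: from P-5 toward P-6, i.e. toward the south.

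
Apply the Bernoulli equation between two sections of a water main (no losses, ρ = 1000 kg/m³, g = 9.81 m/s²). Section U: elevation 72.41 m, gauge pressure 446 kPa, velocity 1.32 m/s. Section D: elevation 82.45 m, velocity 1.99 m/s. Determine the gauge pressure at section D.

Pressure head at U: ψ₁ = P₁/(ρg) = 446×1000 / (1000 × 9.81) = 45.46 m.
Velocity heads: v₁²/2g = 1.32²/19.62 = 0.089 m; v₂²/2g = 1.99²/19.62 = 0.202 m.
Total head H = z₁ + ψ₁ + v₁²/2g = 72.41 + 45.46 + 0.089 = 117.96 m.
ψ₂ = H − z₂ − v₂²/2g = 117.96 − 82.45 − 0.202 = 35.31 m.
P₂ = ρgψ₂ = 1000 × 9.81 × 35.31 ≈ 346 kPa.

P₂ ≈ 346 kPa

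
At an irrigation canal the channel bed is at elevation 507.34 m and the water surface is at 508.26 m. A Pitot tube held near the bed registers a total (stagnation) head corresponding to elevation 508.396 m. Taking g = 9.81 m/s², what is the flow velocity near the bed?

v ≈ 1.63 m/s

Near the bed, under hydrostatic conditions, the piezometric head (z + ψ) equals the free-surface elevation, 508.26 m.
Velocity head = total − piezometric = 508.396 − 508.26 = 0.136 m.
v = √(2g·h_v) = √(2 × 9.81 × 0.136) = 1.63 m/s.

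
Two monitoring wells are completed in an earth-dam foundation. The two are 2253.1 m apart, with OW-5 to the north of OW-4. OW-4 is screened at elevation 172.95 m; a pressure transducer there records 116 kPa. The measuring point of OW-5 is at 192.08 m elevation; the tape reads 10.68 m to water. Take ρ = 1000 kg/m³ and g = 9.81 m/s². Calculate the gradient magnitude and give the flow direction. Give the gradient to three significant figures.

Pressure head at OW-4: ψ = P/(ρg) = 116×1000 / (1000 × 9.81) = 11.82 m.
Total head at OW-4: h = z + ψ = 172.95 + 11.82 = 184.77 m.
Total head at OW-5: h = 192.08 − 10.68 = 181.40 m.
Head difference: h(OW-4) − h(OW-5) = 184.77 − 181.40 = 3.37 m.
Hydraulic gradient: i = |Δh| / L = 3.37 / 2253.1 = 0.00150.
Flow is from higher to lower head: from OW-4 toward OW-5, i.e. toward the north.

i ≈ 0.00150; groundwater flows toward the north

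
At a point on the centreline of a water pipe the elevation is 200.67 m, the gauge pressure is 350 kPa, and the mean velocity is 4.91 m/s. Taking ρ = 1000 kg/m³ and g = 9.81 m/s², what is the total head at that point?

Pressure head ψ = P/(ρg) = 350×1000 / (1000 × 9.81) = 35.68 m.
Velocity head = v²/(2g) = 4.91² / (2 × 9.81) = 1.229 m.
h = z + ψ + v²/(2g) = 200.67 + 35.68 + 1.229 = 237.58 m.

h ≈ 237.58 m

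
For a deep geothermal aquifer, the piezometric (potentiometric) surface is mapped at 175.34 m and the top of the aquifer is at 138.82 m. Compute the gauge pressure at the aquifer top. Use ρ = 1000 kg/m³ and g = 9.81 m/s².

P ≈ 358 kPa

Pressure head at the aquifer top: ψ = h − z = 175.34 − 138.82 = 36.52 m.
P = ρgψ = 1000 × 9.81 × 36.52 = 358261 Pa ≈ 358 kPa.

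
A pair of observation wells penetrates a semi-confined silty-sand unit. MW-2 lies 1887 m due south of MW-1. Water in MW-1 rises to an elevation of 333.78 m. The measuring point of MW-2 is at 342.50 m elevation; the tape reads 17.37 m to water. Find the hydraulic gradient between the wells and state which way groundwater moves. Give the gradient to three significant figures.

Total head at MW-1: h = 333.78 m (water level in the piezometer is the total head).
Total head at MW-2: h = 342.50 − 17.37 = 325.13 m.
Head difference: h(MW-1) − h(MW-2) = 333.78 − 325.13 = 8.65 m.
Hydraulic gradient: i = |Δh| / L = 8.65 / 1887 = 0.00458.
Flow is from higher to lower head: from MW-1 toward MW-2, i.e. toward the south.

i ≈ 0.00458; groundwater flows toward the south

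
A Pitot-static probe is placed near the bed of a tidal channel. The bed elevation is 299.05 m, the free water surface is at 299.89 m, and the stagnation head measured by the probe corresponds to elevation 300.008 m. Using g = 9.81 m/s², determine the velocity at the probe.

v ≈ 1.52 m/s

Near the bed, under hydrostatic conditions, the piezometric head (z + ψ) equals the free-surface elevation, 299.89 m.
Velocity head = total − piezometric = 300.008 − 299.89 = 0.118 m.
v = √(2g·h_v) = √(2 × 9.81 × 0.118) = 1.52 m/s.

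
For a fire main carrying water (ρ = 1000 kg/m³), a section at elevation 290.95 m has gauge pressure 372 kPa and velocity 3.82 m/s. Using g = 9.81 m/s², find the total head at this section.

Pressure head ψ = P/(ρg) = 372×1000 / (1000 × 9.81) = 37.92 m.
Velocity head = v²/(2g) = 3.82² / (2 × 9.81) = 0.744 m.
h = z + ψ + v²/(2g) = 290.95 + 37.92 + 0.744 = 329.61 m.

h ≈ 329.61 m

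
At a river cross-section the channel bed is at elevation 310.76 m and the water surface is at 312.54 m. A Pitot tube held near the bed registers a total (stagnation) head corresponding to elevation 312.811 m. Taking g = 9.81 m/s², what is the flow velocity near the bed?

v ≈ 2.31 m/s

Near the bed, under hydrostatic conditions, the piezometric head (z + ψ) equals the free-surface elevation, 312.54 m.
Velocity head = total − piezometric = 312.811 − 312.54 = 0.271 m.
v = √(2g·h_v) = √(2 × 9.81 × 0.271) = 2.31 m/s.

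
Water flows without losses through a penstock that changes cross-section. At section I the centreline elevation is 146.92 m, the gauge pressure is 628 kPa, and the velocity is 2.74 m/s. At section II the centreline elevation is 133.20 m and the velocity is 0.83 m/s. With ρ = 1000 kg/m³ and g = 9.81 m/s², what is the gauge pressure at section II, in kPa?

P₂ ≈ 766 kPa

Pressure head at I: ψ₁ = P₁/(ρg) = 628×1000 / (1000 × 9.81) = 64.02 m.
Velocity heads: v₁²/2g = 2.74²/19.62 = 0.383 m; v₂²/2g = 0.83²/19.62 = 0.035 m.
Total head H = z₁ + ψ₁ + v₁²/2g = 146.92 + 64.02 + 0.383 = 211.32 m.
ψ₂ = H − z₂ − v₂²/2g = 211.32 − 133.20 − 0.035 = 78.09 m.
P₂ = ρgψ₂ = 1000 × 9.81 × 78.09 ≈ 766 kPa.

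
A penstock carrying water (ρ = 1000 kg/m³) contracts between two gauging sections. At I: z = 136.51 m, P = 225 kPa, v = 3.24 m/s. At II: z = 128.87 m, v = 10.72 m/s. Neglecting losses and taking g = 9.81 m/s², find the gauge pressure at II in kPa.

Pressure head at I: ψ₁ = P₁/(ρg) = 225×1000 / (1000 × 9.81) = 22.94 m.
Velocity heads: v₁²/2g = 3.24²/19.62 = 0.535 m; v₂²/2g = 10.72²/19.62 = 5.857 m.
Total head H = z₁ + ψ₁ + v₁²/2g = 136.51 + 22.94 + 0.535 = 159.98 m.
ψ₂ = H − z₂ − v₂²/2g = 159.98 − 128.87 − 5.857 = 25.25 m.
P₂ = ρgψ₂ = 1000 × 9.81 × 25.25 ≈ 248 kPa.

P₂ ≈ 248 kPa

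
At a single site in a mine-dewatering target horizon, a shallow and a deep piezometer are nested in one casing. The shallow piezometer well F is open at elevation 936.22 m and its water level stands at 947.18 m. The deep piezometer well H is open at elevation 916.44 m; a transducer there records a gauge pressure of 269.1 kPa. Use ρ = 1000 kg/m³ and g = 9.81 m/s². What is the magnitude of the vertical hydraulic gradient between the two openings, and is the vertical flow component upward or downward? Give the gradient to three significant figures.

|i_v| ≈ 0.167; vertical flow is downward

Total head at well F: h = 947.18 m (water level in the standpipe).
Pressure head at well H: ψ = P/(ρg) = 269.1×1000 / (1000 × 9.81) = 27.43 m.
Total head at well H: h = z + ψ = 916.44 + 27.43 = 943.87 m.
Δh = h(well F) − h(well H) = 947.18 − 943.87 = 3.31 m.
Vertical separation Δz = 936.22 − 916.44 = 19.78 m.
|i_v| = |Δh| / Δz = 3.31 / 19.78 = 0.167.
Head is higher in the shallow piezometer, so vertical flow is downward (recharge condition).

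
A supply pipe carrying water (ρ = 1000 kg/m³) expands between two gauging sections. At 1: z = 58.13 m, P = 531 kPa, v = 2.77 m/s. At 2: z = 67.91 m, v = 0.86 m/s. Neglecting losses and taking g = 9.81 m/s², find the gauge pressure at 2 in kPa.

Pressure head at 1: ψ₁ = P₁/(ρg) = 531×1000 / (1000 × 9.81) = 54.13 m.
Velocity heads: v₁²/2g = 2.77²/19.62 = 0.391 m; v₂²/2g = 0.86²/19.62 = 0.038 m.
Total head H = z₁ + ψ₁ + v₁²/2g = 58.13 + 54.13 + 0.391 = 112.65 m.
ψ₂ = H − z₂ − v₂²/2g = 112.65 − 67.91 − 0.038 = 44.70 m.
P₂ = ρgψ₂ = 1000 × 9.81 × 44.70 ≈ 439 kPa.

P₂ ≈ 439 kPa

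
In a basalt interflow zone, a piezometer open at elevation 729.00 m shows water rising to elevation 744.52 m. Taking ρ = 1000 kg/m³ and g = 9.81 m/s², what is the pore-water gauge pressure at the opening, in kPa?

Pressure head ψ = h − z = 744.52 − 729.00 = 15.52 m.
P = ρgψ = 1000 × 9.81 × 15.52 = 152251 Pa ≈ 152 kPa.

P ≈ 152 kPa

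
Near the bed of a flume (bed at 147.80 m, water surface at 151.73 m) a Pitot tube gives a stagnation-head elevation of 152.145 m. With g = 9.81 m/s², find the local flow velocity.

v ≈ 2.85 m/s

Near the bed, under hydrostatic conditions, the piezometric head (z + ψ) equals the free-surface elevation, 151.73 m.
Velocity head = total − piezometric = 152.145 − 151.73 = 0.415 m.
v = √(2g·h_v) = √(2 × 9.81 × 0.415) = 2.85 m/s.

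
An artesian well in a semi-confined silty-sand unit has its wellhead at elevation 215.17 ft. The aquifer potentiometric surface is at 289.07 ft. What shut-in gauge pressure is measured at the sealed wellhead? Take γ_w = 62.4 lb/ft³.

Head above the cap: Δh = 289.07 − 215.17 = 73.90 ft.
P = γΔh/144 = 62.4 × 73.90 / 144 = 32.0 psi.

P ≈ 32.0 psi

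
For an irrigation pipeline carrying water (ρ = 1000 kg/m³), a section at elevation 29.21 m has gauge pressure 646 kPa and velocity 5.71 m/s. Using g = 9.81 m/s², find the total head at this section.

h ≈ 96.72 m

Pressure head ψ = P/(ρg) = 646×1000 / (1000 × 9.81) = 65.85 m.
Velocity head = v²/(2g) = 5.71² / (2 × 9.81) = 1.662 m.
h = z + ψ + v²/(2g) = 29.21 + 65.85 + 1.662 = 96.72 m.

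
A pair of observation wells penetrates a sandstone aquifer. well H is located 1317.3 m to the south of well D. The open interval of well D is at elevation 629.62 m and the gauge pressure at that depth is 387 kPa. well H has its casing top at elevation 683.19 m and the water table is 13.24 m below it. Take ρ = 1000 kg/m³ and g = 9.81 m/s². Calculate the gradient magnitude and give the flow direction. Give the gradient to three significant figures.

Pressure head at well D: ψ = P/(ρg) = 387×1000 / (1000 × 9.81) = 39.45 m.
Total head at well D: h = z + ψ = 629.62 + 39.45 = 669.07 m.
Total head at well H: h = 683.19 − 13.24 = 669.95 m.
Head difference: h(well D) − h(well H) = 669.07 − 669.95 = -0.88 m.
Hydraulic gradient: i = |Δh| / L = 0.88 / 1317.3 = 0.000668.
Flow is from higher to lower head: from well H toward well D, i.e. toward the north.

i ≈ 0.000668; groundwater flows toward the north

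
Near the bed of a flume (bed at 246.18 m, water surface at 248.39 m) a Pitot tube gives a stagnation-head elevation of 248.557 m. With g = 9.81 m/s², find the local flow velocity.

v ≈ 1.81 m/s

Near the bed, under hydrostatic conditions, the piezometric head (z + ψ) equals the free-surface elevation, 248.39 m.
Velocity head = total − piezometric = 248.557 − 248.39 = 0.167 m.
v = √(2g·h_v) = √(2 × 9.81 × 0.167) = 1.81 m/s.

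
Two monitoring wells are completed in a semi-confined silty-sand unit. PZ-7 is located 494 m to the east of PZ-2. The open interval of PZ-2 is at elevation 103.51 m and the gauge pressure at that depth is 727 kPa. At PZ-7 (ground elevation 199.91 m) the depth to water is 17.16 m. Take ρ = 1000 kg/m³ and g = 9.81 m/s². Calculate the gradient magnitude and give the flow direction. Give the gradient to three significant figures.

i ≈ 0.0104; groundwater flows toward the west

Pressure head at PZ-2: ψ = P/(ρg) = 727×1000 / (1000 × 9.81) = 74.11 m.
Total head at PZ-2: h = z + ψ = 103.51 + 74.11 = 177.62 m.
Total head at PZ-7: h = 199.91 − 17.16 = 182.75 m.
Head difference: h(PZ-2) − h(PZ-7) = 177.62 − 182.75 = -5.13 m.
Hydraulic gradient: i = |Δh| / L = 5.13 / 494 = 0.0104.
Flow is from higher to lower head: from PZ-7 toward PZ-2, i.e. toward the west.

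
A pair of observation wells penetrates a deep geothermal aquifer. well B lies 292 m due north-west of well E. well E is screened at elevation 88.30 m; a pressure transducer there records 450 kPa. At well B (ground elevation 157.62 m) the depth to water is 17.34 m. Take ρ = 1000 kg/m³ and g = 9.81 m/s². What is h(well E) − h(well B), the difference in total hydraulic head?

Δh ≈ -6.11 m

Pressure head at well E: ψ = P/(ρg) = 450×1000 / (1000 × 9.81) = 45.87 m.
Total head at well E: h = z + ψ = 88.30 + 45.87 = 134.17 m.
Total head at well B: h = 157.62 − 17.34 = 140.28 m.
Head difference: h(well E) − h(well B) = 134.17 − 140.28 = -6.11 m.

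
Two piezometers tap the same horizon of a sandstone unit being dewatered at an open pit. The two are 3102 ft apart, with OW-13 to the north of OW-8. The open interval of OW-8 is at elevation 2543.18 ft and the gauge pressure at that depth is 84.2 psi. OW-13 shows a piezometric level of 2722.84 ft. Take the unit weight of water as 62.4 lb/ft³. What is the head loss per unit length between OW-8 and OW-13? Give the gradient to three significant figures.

Pressure head at OW-8: ψ = 144·P/γ = 144 × 84.2 / 62.4 = 194.31 ft.
Total head at OW-8: h = z + ψ = 2543.18 + 194.31 = 2737.49 ft.
Total head at OW-13: h = 2722.84 ft (water level in the piezometer is the total head).
Head difference: h(OW-8) − h(OW-13) = 2737.49 − 2722.84 = 14.65 ft.
Hydraulic gradient: i = |Δh| / L = 14.65 / 3102 = 0.00472.

i ≈ 0.00472 ft/ft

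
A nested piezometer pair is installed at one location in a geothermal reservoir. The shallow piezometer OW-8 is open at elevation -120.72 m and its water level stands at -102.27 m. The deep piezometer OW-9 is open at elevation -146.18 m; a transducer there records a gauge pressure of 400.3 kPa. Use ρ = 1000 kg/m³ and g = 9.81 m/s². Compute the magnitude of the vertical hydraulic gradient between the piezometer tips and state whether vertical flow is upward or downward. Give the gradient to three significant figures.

|i_v| ≈ 0.122; vertical flow is downward

Total head at OW-8: h = -102.27 m (water level in the standpipe).
Pressure head at OW-9: ψ = P/(ρg) = 400.3×1000 / (1000 × 9.81) = 40.81 m.
Total head at OW-9: h = z + ψ = -146.18 + 40.81 = -105.37 m.
Δh = h(OW-8) − h(OW-9) = -102.27 − (-105.37) = 3.10 m.
Vertical separation Δz = -120.72 − (-146.18) = 25.46 m.
|i_v| = |Δh| / Δz = 3.10 / 25.46 = 0.122.
Head is higher in the shallow piezometer, so vertical flow is downward (recharge condition).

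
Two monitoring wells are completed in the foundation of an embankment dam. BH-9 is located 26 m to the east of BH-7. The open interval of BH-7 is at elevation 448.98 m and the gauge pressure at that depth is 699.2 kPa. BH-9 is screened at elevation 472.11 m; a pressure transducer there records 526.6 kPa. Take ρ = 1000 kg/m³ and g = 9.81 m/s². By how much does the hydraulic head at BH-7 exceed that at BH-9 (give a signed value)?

Δh ≈ -5.54 m

Pressure head at BH-7: ψ = P/(ρg) = 699.2×1000 / (1000 × 9.81) = 71.27 m.
Total head at BH-7: h = z + ψ = 448.98 + 71.27 = 520.25 m.
Pressure head at BH-9: ψ = P/(ρg) = 526.6×1000 / (1000 × 9.81) = 53.68 m.
Total head at BH-9: h = z + ψ = 472.11 + 53.68 = 525.79 m.
Head difference: h(BH-7) − h(BH-9) = 520.25 − 525.79 = -5.54 m.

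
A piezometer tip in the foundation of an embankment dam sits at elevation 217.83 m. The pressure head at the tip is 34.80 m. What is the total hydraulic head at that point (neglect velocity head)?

h = z + ψ = 217.83 + 34.80 = 252.63 m.

h ≈ 252.63 m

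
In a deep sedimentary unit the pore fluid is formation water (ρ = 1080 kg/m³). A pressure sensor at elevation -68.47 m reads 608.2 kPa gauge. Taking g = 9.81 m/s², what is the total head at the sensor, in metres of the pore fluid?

ψ = P/(ρg) = 608.2×1000 / (1080 × 9.81) = 57.41 m.
h = z + ψ = -68.47 + 57.41 = -11.06 m.

h ≈ -11.06 m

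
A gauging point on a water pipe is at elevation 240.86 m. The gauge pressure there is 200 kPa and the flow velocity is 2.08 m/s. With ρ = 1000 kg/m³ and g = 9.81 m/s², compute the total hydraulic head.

h ≈ 261.47 m

Pressure head ψ = P/(ρg) = 200×1000 / (1000 × 9.81) = 20.39 m.
Velocity head = v²/(2g) = 2.08² / (2 × 9.81) = 0.221 m.
h = z + ψ + v²/(2g) = 240.86 + 20.39 + 0.221 = 261.47 m.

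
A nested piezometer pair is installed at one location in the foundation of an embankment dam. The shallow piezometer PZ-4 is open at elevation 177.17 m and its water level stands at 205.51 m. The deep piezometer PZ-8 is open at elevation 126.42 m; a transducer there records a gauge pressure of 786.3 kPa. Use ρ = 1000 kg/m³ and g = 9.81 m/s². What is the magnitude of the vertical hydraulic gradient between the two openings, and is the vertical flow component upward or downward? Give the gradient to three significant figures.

|i_v| ≈ 0.0209; vertical flow is upward

Total head at PZ-4: h = 205.51 m (water level in the standpipe).
Pressure head at PZ-8: ψ = P/(ρg) = 786.3×1000 / (1000 × 9.81) = 80.15 m.
Total head at PZ-8: h = z + ψ = 126.42 + 80.15 = 206.57 m.
Δh = h(PZ-4) − h(PZ-8) = 205.51 − 206.57 = -1.06 m.
Vertical separation Δz = 177.17 − 126.42 = 50.75 m.
|i_v| = |Δh| / Δz = 1.06 / 50.75 = 0.0209.
Head is higher in the deep piezometer, so vertical flow is upward (discharge condition).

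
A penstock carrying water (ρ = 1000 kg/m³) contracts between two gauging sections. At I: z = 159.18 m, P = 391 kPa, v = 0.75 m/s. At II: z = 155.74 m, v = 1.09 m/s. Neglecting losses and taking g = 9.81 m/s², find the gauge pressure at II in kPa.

Pressure head at I: ψ₁ = P₁/(ρg) = 391×1000 / (1000 × 9.81) = 39.86 m.
Velocity heads: v₁²/2g = 0.75²/19.62 = 0.029 m; v₂²/2g = 1.09²/19.62 = 0.061 m.
Total head H = z₁ + ψ₁ + v₁²/2g = 159.18 + 39.86 + 0.029 = 199.07 m.
ψ₂ = H − z₂ − v₂²/2g = 199.07 − 155.74 − 0.061 = 43.27 m.
P₂ = ρgψ₂ = 1000 × 9.81 × 43.27 ≈ 424 kPa.

P₂ ≈ 424 kPa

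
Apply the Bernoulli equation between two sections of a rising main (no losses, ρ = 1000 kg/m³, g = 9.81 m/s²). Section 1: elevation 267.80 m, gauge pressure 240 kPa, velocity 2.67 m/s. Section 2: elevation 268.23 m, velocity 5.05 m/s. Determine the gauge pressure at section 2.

P₂ ≈ 227 kPa

Pressure head at 1: ψ₁ = P₁/(ρg) = 240×1000 / (1000 × 9.81) = 24.46 m.
Velocity heads: v₁²/2g = 2.67²/19.62 = 0.363 m; v₂²/2g = 5.05²/19.62 = 1.300 m.
Total head H = z₁ + ψ₁ + v₁²/2g = 267.80 + 24.46 + 0.363 = 292.62 m.
ψ₂ = H − z₂ − v₂²/2g = 292.62 − 268.23 − 1.300 = 23.09 m.
P₂ = ρgψ₂ = 1000 × 9.81 × 23.09 ≈ 227 kPa.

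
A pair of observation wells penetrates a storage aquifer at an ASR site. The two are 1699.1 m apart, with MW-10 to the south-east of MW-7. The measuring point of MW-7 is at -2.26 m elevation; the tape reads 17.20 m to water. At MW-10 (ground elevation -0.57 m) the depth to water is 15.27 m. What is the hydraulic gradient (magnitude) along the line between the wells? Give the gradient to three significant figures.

Total head at MW-7: h = -2.26 − 17.20 = -19.46 m.
Total head at MW-10: h = -0.57 − 15.27 = -15.84 m.
Head difference: h(MW-7) − h(MW-10) = -19.46 − (-15.84) = -3.62 m.
Hydraulic gradient: i = |Δh| / L = 3.62 / 1699.1 = 0.00213.

i ≈ 0.00213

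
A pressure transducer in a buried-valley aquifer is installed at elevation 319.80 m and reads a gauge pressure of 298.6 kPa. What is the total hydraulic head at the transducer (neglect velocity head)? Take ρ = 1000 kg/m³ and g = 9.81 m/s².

h ≈ 350.24 m

ψ = P/(ρg) = 298.6×1000 / (1000 × 9.81) = 30.44 m.
h = z + ψ = 319.80 + 30.44 = 350.24 m.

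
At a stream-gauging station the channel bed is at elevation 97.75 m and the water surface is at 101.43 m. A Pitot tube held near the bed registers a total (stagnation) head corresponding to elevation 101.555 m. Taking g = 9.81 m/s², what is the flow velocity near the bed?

v ≈ 1.57 m/s

Near the bed, under hydrostatic conditions, the piezometric head (z + ψ) equals the free-surface elevation, 101.43 m.
Velocity head = total − piezometric = 101.555 − 101.43 = 0.125 m.
v = √(2g·h_v) = √(2 × 9.81 × 0.125) = 1.57 m/s.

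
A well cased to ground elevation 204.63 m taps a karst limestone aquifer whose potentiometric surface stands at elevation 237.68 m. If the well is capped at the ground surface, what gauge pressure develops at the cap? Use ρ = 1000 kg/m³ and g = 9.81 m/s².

P ≈ 324 kPa

Head above the cap: Δh = 237.68 − 204.63 = 33.05 m.
P = ρgΔh = 1000 × 9.81 × 33.05 = 324220 Pa ≈ 324 kPa.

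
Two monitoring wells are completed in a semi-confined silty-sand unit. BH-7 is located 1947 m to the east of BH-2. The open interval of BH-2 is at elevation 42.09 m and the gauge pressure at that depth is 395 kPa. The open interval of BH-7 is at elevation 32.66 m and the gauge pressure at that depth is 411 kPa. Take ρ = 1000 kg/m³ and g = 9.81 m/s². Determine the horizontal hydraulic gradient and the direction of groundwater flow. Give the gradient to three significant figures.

i ≈ 0.00401; groundwater flows toward the east

Pressure head at BH-2: ψ = P/(ρg) = 395×1000 / (1000 × 9.81) = 40.27 m.
Total head at BH-2: h = z + ψ = 42.09 + 40.27 = 82.36 m.
Pressure head at BH-7: ψ = P/(ρg) = 411×1000 / (1000 × 9.81) = 41.90 m.
Total head at BH-7: h = z + ψ = 32.66 + 41.90 = 74.56 m.
Head difference: h(BH-2) − h(BH-7) = 82.36 − 74.56 = 7.80 m.
Hydraulic gradient: i = |Δh| / L = 7.80 / 1947 = 0.00401.
Flow is from higher to lower head: from BH-2 toward BH-7, i.e. toward the east.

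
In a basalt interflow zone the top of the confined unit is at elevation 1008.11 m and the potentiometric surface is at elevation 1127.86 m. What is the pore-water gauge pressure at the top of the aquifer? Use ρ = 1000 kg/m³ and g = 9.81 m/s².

Pressure head at the aquifer top: ψ = h − z = 1127.86 − 1008.11 = 119.75 m.
P = ρgψ = 1000 × 9.81 × 119.75 = 1174747 Pa ≈ 1170 kPa.

P ≈ 1170 kPa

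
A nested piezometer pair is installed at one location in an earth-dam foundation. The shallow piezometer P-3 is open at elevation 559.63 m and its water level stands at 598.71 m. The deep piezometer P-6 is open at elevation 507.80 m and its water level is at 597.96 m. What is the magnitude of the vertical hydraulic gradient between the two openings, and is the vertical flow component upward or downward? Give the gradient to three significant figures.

|i_v| ≈ 0.0145; vertical flow is downward

Total head at P-3: h = 598.71 m (water level in the standpipe).
Total head at P-6: h = 597.96 m.
Δh = h(P-3) − h(P-6) = 598.71 − 597.96 = 0.75 m.
Vertical separation Δz = 559.63 − 507.80 = 51.83 m.
|i_v| = |Δh| / Δz = 0.75 / 51.83 = 0.0145.
Head is higher in the shallow piezometer, so vertical flow is downward (recharge condition).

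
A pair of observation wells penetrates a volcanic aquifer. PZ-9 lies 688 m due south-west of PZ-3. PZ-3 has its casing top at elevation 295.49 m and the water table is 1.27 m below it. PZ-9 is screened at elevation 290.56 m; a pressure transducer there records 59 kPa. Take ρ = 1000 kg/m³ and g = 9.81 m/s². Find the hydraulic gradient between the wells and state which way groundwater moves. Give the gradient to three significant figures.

Total head at PZ-3: h = 295.49 − 1.27 = 294.22 m.
Pressure head at PZ-9: ψ = P/(ρg) = 59×1000 / (1000 × 9.81) = 6.01 m.
Total head at PZ-9: h = z + ψ = 290.56 + 6.01 = 296.57 m.
Head difference: h(PZ-3) − h(PZ-9) = 294.22 − 296.57 = -2.35 m.
Hydraulic gradient: i = |Δh| / L = 2.35 / 688 = 0.00342.
Flow is from higher to lower head: from PZ-9 toward PZ-3, i.e. toward the north-east.

i ≈ 0.00342; groundwater flows toward the north-east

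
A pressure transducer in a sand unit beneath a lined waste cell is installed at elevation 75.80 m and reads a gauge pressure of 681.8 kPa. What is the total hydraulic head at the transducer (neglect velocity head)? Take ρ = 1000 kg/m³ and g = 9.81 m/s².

h ≈ 145.30 m

ψ = P/(ρg) = 681.8×1000 / (1000 × 9.81) = 69.50 m.
h = z + ψ = 75.80 + 69.50 = 145.30 m.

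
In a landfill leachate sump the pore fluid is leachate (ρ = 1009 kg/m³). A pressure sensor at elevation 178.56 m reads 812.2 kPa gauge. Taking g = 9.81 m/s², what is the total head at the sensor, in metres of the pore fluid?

ψ = P/(ρg) = 812.2×1000 / (1009 × 9.81) = 82.05 m.
h = z + ψ = 178.56 + 82.05 = 260.61 m.

h ≈ 260.61 m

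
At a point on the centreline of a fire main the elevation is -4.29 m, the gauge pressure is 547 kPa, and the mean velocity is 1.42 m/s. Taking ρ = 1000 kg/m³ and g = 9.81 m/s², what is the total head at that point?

h ≈ 51.57 m

Pressure head ψ = P/(ρg) = 547×1000 / (1000 × 9.81) = 55.76 m.
Velocity head = v²/(2g) = 1.42² / (2 × 9.81) = 0.103 m.
h = z + ψ + v²/(2g) = -4.29 + 55.76 + 0.103 = 51.57 m.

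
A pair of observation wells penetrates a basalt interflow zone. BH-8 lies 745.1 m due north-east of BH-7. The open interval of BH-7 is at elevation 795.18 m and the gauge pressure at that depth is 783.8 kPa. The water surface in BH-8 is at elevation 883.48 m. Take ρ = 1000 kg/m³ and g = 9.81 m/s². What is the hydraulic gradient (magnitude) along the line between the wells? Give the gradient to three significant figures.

Pressure head at BH-7: ψ = P/(ρg) = 783.8×1000 / (1000 × 9.81) = 79.90 m.
Total head at BH-7: h = z + ψ = 795.18 + 79.90 = 875.08 m.
Total head at BH-8: h = 883.48 m (water level in the piezometer is the total head).
Head difference: h(BH-7) − h(BH-8) = 875.08 − 883.48 = -8.40 m.
Hydraulic gradient: i = |Δh| / L = 8.40 / 745.1 = 0.0113.

i ≈ 0.0113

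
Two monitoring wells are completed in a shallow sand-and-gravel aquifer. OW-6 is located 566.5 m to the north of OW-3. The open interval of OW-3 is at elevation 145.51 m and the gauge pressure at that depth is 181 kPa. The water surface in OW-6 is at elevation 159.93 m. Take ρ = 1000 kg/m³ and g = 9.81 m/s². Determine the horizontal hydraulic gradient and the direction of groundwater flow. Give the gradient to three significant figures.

i ≈ 0.00711; groundwater flows toward the north

Pressure head at OW-3: ψ = P/(ρg) = 181×1000 / (1000 × 9.81) = 18.45 m.
Total head at OW-3: h = z + ψ = 145.51 + 18.45 = 163.96 m.
Total head at OW-6: h = 159.93 m (water level in the piezometer is the total head).
Head difference: h(OW-3) − h(OW-6) = 163.96 − 159.93 = 4.03 m.
Hydraulic gradient: i = |Δh| / L = 4.03 / 566.5 = 0.00711.
Flow is from higher to lower head: from OW-3 toward OW-6, i.e. toward the north.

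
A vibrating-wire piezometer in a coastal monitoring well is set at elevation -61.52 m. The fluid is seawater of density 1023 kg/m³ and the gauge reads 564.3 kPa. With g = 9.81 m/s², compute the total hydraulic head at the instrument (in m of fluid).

ψ = P/(ρg) = 564.3×1000 / (1023 × 9.81) = 56.23 m.
h = z + ψ = -61.52 + 56.23 = -5.29 m.

h ≈ -5.29 m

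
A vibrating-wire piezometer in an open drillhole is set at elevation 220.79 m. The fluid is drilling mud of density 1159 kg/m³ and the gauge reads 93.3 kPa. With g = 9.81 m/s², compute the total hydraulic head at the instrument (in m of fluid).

h ≈ 229.00 m

ψ = P/(ρg) = 93.3×1000 / (1159 × 9.81) = 8.21 m.
h = z + ψ = 220.79 + 8.21 = 229.00 m.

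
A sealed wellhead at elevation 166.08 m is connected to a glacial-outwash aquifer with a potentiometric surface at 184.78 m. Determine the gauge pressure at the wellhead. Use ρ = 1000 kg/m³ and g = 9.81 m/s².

P ≈ 183 kPa

Head above the cap: Δh = 184.78 − 166.08 = 18.70 m.
P = ρgΔh = 1000 × 9.81 × 18.70 = 183447 Pa ≈ 183 kPa.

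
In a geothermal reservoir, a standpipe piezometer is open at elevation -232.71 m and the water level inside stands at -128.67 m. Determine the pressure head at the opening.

ψ ≈ 104.04 m

Total head h = -128.67 m (the water-surface elevation in the piezometer).
Pressure head ψ = h − z = -128.67 − (-232.71) = 104.04 m.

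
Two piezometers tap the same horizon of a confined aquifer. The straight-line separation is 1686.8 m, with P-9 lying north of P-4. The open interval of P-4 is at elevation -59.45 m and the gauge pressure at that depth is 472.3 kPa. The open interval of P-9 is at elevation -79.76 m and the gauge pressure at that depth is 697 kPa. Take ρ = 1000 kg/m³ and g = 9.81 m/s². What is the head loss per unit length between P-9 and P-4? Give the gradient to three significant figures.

i ≈ 0.00154 m/m

Pressure head at P-4: ψ = P/(ρg) = 472.3×1000 / (1000 × 9.81) = 48.14 m.
Total head at P-4: h = z + ψ = -59.45 + 48.14 = -11.31 m.
Pressure head at P-9: ψ = P/(ρg) = 697×1000 / (1000 × 9.81) = 71.05 m.
Total head at P-9: h = z + ψ = -79.76 + 71.05 = -8.71 m.
Head difference: h(P-4) − h(P-9) = -11.31 − (-8.71) = -2.60 m.
Hydraulic gradient: i = |Δh| / L = 2.60 / 1686.8 = 0.00154.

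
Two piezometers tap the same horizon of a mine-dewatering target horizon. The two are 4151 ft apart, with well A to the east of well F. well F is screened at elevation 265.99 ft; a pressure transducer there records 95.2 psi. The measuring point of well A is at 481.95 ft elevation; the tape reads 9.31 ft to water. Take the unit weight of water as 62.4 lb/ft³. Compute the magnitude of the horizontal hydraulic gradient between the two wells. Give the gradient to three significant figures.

i ≈ 0.00314

Pressure head at well F: ψ = 144·P/γ = 144 × 95.2 / 62.4 = 219.69 ft.
Total head at well F: h = z + ψ = 265.99 + 219.69 = 485.68 ft.
Total head at well A: h = 481.95 − 9.31 = 472.64 ft.
Head difference: h(well F) − h(well A) = 485.68 − 472.64 = 13.04 ft.
Hydraulic gradient: i = |Δh| / L = 13.04 / 4151 = 0.00314.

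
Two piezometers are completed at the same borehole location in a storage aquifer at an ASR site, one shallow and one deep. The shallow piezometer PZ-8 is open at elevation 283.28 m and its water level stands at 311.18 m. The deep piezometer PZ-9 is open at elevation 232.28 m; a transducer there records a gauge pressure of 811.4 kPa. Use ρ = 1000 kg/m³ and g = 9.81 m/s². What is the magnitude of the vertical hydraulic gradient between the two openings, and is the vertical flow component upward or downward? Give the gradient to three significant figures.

|i_v| ≈ 0.0747; vertical flow is upward

Total head at PZ-8: h = 311.18 m (water level in the standpipe).
Pressure head at PZ-9: ψ = P/(ρg) = 811.4×1000 / (1000 × 9.81) = 82.71 m.
Total head at PZ-9: h = z + ψ = 232.28 + 82.71 = 314.99 m.
Δh = h(PZ-8) − h(PZ-9) = 311.18 − 314.99 = -3.81 m.
Vertical separation Δz = 283.28 − 232.28 = 51.00 m.
|i_v| = |Δh| / Δz = 3.81 / 51.00 = 0.0747.
Head is higher in the deep piezometer, so vertical flow is upward (discharge condition).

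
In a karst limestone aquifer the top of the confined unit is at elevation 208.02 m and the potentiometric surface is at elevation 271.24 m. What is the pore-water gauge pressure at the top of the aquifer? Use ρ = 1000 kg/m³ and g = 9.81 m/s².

Pressure head at the aquifer top: ψ = h − z = 271.24 − 208.02 = 63.22 m.
P = ρgψ = 1000 × 9.81 × 63.22 = 620188 Pa ≈ 620 kPa.

P ≈ 620 kPa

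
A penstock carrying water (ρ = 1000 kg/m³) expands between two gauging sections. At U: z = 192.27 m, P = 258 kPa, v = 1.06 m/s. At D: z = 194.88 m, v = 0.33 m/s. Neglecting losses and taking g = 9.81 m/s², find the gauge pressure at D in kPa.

Pressure head at U: ψ₁ = P₁/(ρg) = 258×1000 / (1000 × 9.81) = 26.30 m.
Velocity heads: v₁²/2g = 1.06²/19.62 = 0.057 m; v₂²/2g = 0.33²/19.62 = 0.006 m.
Total head H = z₁ + ψ₁ + v₁²/2g = 192.27 + 26.30 + 0.057 = 218.63 m.
ψ₂ = H − z₂ − v₂²/2g = 218.63 − 194.88 − 0.006 = 23.74 m.
P₂ = ρgψ₂ = 1000 × 9.81 × 23.74 ≈ 233 kPa.

P₂ ≈ 233 kPa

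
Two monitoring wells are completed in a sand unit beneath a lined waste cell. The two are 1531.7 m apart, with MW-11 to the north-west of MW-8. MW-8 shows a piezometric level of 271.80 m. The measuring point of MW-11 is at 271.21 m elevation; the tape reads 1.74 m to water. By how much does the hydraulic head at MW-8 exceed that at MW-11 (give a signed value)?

Δh ≈ 2.33 m

Total head at MW-8: h = 271.80 m (water level in the piezometer is the total head).
Total head at MW-11: h = 271.21 − 1.74 = 269.47 m.
Head difference: h(MW-8) − h(MW-11) = 271.80 − 269.47 = 2.33 m.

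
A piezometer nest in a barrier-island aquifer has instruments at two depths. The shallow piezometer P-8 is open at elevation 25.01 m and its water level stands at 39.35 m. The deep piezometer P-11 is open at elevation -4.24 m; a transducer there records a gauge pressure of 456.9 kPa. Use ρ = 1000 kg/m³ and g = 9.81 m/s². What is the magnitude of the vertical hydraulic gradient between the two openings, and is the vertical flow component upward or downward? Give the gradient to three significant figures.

|i_v| ≈ 0.102; vertical flow is upward

Total head at P-8: h = 39.35 m (water level in the standpipe).
Pressure head at P-11: ψ = P/(ρg) = 456.9×1000 / (1000 × 9.81) = 46.57 m.
Total head at P-11: h = z + ψ = -4.24 + 46.57 = 42.33 m.
Δh = h(P-8) − h(P-11) = 39.35 − 42.33 = -2.98 m.
Vertical separation Δz = 25.01 − (-4.24) = 29.25 m.
|i_v| = |Δh| / Δz = 2.98 / 29.25 = 0.102.
Head is higher in the deep piezometer, so vertical flow is upward (discharge condition).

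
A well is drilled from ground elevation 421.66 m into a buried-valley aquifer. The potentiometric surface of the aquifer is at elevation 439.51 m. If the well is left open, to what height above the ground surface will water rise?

Water rises to the potentiometric surface, so the rise above ground = 439.51 − 421.66 = 17.85 m.

≈ 17.85 m above ground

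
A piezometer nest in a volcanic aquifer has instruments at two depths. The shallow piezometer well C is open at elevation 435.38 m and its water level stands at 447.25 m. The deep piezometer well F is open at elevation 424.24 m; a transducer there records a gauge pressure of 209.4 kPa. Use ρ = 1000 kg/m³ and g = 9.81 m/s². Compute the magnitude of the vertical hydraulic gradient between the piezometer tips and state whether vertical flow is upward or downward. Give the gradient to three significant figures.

Total head at well C: h = 447.25 m (water level in the standpipe).
Pressure head at well F: ψ = P/(ρg) = 209.4×1000 / (1000 × 9.81) = 21.35 m.
Total head at well F: h = z + ψ = 424.24 + 21.35 = 445.59 m.
Δh = h(well C) − h(well F) = 447.25 − 445.59 = 1.66 m.
Vertical separation Δz = 435.38 − 424.24 = 11.14 m.
|i_v| = |Δh| / Δz = 1.66 / 11.14 = 0.149.
Head is higher in the shallow piezometer, so vertical flow is downward (recharge condition).

|i_v| ≈ 0.149; vertical flow is downward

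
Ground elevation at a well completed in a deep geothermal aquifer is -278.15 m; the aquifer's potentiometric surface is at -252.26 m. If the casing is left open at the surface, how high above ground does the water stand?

Water rises to the potentiometric surface, so the rise above ground = -252.26 − (-278.15) = 25.89 m.

≈ 25.89 m above ground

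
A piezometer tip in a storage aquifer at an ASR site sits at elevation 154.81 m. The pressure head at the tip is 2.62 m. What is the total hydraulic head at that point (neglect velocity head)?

h ≈ 157.43 m

h = z + ψ = 154.81 + 2.62 = 157.43 m.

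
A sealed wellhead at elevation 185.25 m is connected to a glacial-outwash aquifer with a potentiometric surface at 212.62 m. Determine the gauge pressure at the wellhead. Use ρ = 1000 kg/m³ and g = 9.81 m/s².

Head above the cap: Δh = 212.62 − 185.25 = 27.37 m.
P = ρgΔh = 1000 × 9.81 × 27.37 = 268500 Pa ≈ 268 kPa.

P ≈ 268 kPa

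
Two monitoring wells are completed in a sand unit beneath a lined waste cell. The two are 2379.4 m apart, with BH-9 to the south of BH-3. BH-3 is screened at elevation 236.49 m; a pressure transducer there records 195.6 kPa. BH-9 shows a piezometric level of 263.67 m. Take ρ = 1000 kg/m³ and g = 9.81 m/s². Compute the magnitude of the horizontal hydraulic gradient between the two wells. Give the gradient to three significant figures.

Pressure head at BH-3: ψ = P/(ρg) = 195.6×1000 / (1000 × 9.81) = 19.94 m.
Total head at BH-3: h = z + ψ = 236.49 + 19.94 = 256.43 m.
Total head at BH-9: h = 263.67 m (water level in the piezometer is the total head).
Head difference: h(BH-3) − h(BH-9) = 256.43 − 263.67 = -7.24 m.
Hydraulic gradient: i = |Δh| / L = 7.24 / 2379.4 = 0.00304.

i ≈ 0.00304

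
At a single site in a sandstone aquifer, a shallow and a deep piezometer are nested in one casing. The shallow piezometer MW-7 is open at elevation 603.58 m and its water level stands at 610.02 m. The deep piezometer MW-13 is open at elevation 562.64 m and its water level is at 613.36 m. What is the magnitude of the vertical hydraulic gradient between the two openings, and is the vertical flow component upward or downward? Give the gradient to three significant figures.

|i_v| ≈ 0.0816; vertical flow is upward

Total head at MW-7: h = 610.02 m (water level in the standpipe).
Total head at MW-13: h = 613.36 m.
Δh = h(MW-7) − h(MW-13) = 610.02 − 613.36 = -3.34 m.
Vertical separation Δz = 603.58 − 562.64 = 40.94 m.
|i_v| = |Δh| / Δz = 3.34 / 40.94 = 0.0816.
Head is higher in the deep piezometer, so vertical flow is upward (discharge condition).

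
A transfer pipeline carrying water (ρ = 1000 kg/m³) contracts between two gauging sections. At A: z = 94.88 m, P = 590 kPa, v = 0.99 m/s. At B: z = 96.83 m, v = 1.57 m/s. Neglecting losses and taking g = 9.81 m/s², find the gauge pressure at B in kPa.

Pressure head at A: ψ₁ = P₁/(ρg) = 590×1000 / (1000 × 9.81) = 60.14 m.
Velocity heads: v₁²/2g = 0.99²/19.62 = 0.050 m; v₂²/2g = 1.57²/19.62 = 0.126 m.
Total head H = z₁ + ψ₁ + v₁²/2g = 94.88 + 60.14 + 0.050 = 155.07 m.
ψ₂ = H − z₂ − v₂²/2g = 155.07 − 96.83 − 0.126 = 58.11 m.
P₂ = ρgψ₂ = 1000 × 9.81 × 58.11 ≈ 570 kPa.

P₂ ≈ 570 kPa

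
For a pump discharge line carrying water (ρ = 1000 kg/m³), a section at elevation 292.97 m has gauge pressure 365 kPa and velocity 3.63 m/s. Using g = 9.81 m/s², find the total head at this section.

h ≈ 330.85 m

Pressure head ψ = P/(ρg) = 365×1000 / (1000 × 9.81) = 37.21 m.
Velocity head = v²/(2g) = 3.63² / (2 × 9.81) = 0.672 m.
h = z + ψ + v²/(2g) = 292.97 + 37.21 + 0.672 = 330.85 m.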